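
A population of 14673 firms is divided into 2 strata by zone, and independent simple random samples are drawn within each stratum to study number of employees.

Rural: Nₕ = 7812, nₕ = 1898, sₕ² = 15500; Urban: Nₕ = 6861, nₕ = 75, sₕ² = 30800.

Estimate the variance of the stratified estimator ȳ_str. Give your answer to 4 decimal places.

90.5606

Var(ȳ_str) = Σₕ Wₕ²(1 − fₕ)sₕ²/nₕ with Wₕ = Nₕ/N, N = 14673.
Rural: Wₕ = 0.53240646; term = 0.53240646²·(1 − 0.24295955)·15500/1898 = 1.7524321.
Urban: Wₕ = 0.46759354; term = 0.46759354²·(1 − 0.01093135)·30800/75 = 88.808164.
Sum = 90.560596.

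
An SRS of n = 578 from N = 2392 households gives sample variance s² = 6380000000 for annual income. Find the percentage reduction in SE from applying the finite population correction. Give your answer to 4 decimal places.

f = n/N = 578/2392 = 0.24163880.
SE_no-fpc = √(s²/n) = 3322.3579; SE_fpc = √((1−f)s²/n) = 2893.2401.
Ratio = √(1−f) = 0.87083937. Reduction = 100·(1 − 0.87083937) = 12.9161%.

12.9161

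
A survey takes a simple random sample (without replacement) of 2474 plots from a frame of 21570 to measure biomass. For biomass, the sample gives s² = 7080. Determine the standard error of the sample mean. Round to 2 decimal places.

1.59

Under SRS without replacement, Var(ȳ) = (1 − f)·s²/n with f = n/N = 2474/21570 = 0.11469634.
Var(ȳ) = (1 − 0.11469634)·7080/2474 = 0.88530366·2.8617623 = 2.5335287.
SE(ȳ) = √(2.5335287) = 1.59.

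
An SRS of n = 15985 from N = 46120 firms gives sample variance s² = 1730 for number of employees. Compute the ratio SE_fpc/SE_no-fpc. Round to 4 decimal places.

0.8083

f = n/N = 15985/46120 = 0.34659584.
SE_no-fpc = √(s²/n) = 0.32897791; SE_fpc = √((1−f)s²/n) = 0.26592409.
Ratio = √(1−f) = 0.80833419.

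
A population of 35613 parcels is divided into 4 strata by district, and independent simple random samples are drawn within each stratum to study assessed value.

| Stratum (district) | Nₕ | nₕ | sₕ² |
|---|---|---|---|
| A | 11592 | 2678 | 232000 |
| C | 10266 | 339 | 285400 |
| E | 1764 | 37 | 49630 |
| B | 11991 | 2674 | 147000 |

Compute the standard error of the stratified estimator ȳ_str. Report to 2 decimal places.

9.10

Var(ȳ_str) = Σₕ Wₕ²(1 − fₕ)sₕ²/nₕ with Wₕ = Nₕ/N, N = 35613.
A: Wₕ = 0.32549912; term = 0.32549912²·(1 − 0.23102139)·232000/2678 = 7.0581567.
C: Wₕ = 0.28826552; term = 0.28826552²·(1 − 0.03302162)·285400/339 = 67.648229.
E: Wₕ = 0.04953247; term = 0.04953247²·(1 − 0.02097506)·49630/37 = 3.2219319.
B: Wₕ = 0.33670289; term = 0.33670289²·(1 − 0.22300058)·147000/2674 = 4.8425076.
Sum = 82.770825.
SE = √(82.770825) = 9.10.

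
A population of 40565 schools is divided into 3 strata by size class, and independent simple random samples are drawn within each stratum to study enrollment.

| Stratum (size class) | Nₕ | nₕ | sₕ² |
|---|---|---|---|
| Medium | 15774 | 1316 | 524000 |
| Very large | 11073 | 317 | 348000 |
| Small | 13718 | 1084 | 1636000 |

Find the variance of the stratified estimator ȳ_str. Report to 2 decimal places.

Var(ȳ_str) = Σₕ Wₕ²(1 − fₕ)sₕ²/nₕ with Wₕ = Nₕ/N, N = 40565.
Medium: Wₕ = 0.38885739; term = 0.38885739²·(1 − 0.08342843)·524000/1316 = 55.185184.
Very large: Wₕ = 0.27296931; term = 0.27296931²·(1 − 0.02862819)·348000/317 = 79.457174.
Small: Wₕ = 0.33817330; term = 0.33817330²·(1 − 0.07902027)·1636000/1084 = 158.95812.
Sum = 293.60048.

293.60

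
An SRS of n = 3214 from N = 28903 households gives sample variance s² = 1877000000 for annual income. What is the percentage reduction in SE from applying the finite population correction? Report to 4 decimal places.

f = n/N = 3214/28903 = 0.11119953.
SE_no-fpc = √(s²/n) = 764.20381; SE_fpc = √((1−f)s²/n) = 720.46243.
Ratio = √(1−f) = 0.94276215. Reduction = 100·(1 − 0.94276215) = 5.7238%.

5.7238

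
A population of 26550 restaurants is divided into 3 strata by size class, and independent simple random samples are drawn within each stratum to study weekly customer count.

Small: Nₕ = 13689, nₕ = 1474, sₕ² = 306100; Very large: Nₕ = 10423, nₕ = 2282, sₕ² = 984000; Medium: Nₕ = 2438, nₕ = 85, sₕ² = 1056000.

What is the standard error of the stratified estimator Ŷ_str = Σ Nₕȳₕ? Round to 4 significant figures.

377600

Var(Ŷ_str) = Σₕ Nₕ²(1 − fₕ)sₕ²/nₕ.
Small: 13689²·(1 − 1474/13689)·306100/1474 = 3.4724103 × 10^10.
Very large: 10423²·(1 − 2282/10423)·984000/2282 = 3.658895 × 10^10.
Medium: 2438²·(1 − 85/2438)·1056000/85 = 7.1268993 × 10^10.
Sum = 1.4258205 × 10^11.
SE = √(1.4258205 × 10^11) = 377600.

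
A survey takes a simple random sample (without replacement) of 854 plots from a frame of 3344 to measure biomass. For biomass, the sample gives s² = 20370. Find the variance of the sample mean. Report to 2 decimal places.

17.76

Under SRS without replacement, Var(ȳ) = (1 − f)·s²/n with f = n/N = 854/3344 = 0.25538278.
Var(ȳ) = (1 − 0.25538278)·20370/854 = 0.74461722·23.852459 = 17.760952.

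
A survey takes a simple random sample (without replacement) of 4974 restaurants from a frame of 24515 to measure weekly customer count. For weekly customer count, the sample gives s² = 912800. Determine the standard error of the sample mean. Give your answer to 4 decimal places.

Under SRS without replacement, Var(ȳ) = (1 − f)·s²/n with f = n/N = 4974/24515 = 0.20289619.
Var(ȳ) = (1 − 0.20289619)·912800/4974 = 0.79710381·183.51427 = 146.27993.
SE(ȳ) = √(146.27993) = 12.0946.

12.0946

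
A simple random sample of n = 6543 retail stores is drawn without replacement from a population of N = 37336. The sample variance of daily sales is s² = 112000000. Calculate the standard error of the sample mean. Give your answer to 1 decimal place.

Under SRS without replacement, Var(ȳ) = (1 − f)·s²/n with f = n/N = 6543/37336 = 0.17524641.
Var(ȳ) = (1 − 0.17524641)·112000000/6543 = 0.82475359·17117.53 = 14117.744.
SE(ȳ) = √(14117.744) = 118.8.

118.8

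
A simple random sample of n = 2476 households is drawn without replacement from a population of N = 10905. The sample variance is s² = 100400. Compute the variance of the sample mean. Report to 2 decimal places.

Under SRS without replacement, Var(ȳ) = (1 − f)·s²/n with f = n/N = 2476/10905 = 0.22705181.
Var(ȳ) = (1 − 0.22705181)·100400/2476 = 0.77294819·40.549273 = 31.342487.

31.34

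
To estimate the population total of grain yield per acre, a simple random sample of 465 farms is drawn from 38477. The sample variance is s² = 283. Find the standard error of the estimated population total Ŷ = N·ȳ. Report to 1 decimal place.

Var(Ŷ) = N²·Var(ȳ) = N²·(1 − n/N)·s²/n.
f = 465/38477 = 0.01208514; Var(ȳ) = 0.98791486·283/465 = 0.60124711.
Var(Ŷ) = 38477² · 0.60124711 = 8.9013404 × 10^8.
SE(Ŷ) = √(8.9013404 × 10^8) = 29835.1.

29835.1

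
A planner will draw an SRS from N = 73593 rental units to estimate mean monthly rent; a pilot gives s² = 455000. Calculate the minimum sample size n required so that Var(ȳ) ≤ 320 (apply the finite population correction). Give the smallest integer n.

1395

Without fpc, n₀ = s²/D = 455000/320 = 1421.8750.
With fpc, (1 − n/N)·s²/n ≤ D requires n ≥ n₀/(1 + n₀/N) = 1421.8750/(1 + 1421.8750/73593) = 1394.9240.
Rounding up, n = 1395.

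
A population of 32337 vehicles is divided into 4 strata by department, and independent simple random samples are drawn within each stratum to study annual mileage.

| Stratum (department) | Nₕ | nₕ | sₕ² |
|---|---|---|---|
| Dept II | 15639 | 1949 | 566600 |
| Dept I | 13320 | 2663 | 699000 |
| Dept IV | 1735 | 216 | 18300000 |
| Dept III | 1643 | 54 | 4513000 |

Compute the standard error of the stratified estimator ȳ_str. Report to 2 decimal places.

22.75

Var(ȳ_str) = Σₕ Wₕ²(1 − fₕ)sₕ²/nₕ with Wₕ = Nₕ/N, N = 32337.
Dept II: Wₕ = 0.48362557; term = 0.48362557²·(1 − 0.12462434)·566600/1949 = 59.522026.
Dept I: Wₕ = 0.41191205; term = 0.41191205²·(1 − 0.19992492)·699000/2663 = 35.632455.
Dept IV: Wₕ = 0.05365371; term = 0.05365371²·(1 − 0.12449568)·18300000/216 = 213.52815.
Dept III: Wₕ = 0.05080867; term = 0.05080867²·(1 − 0.03286671)·4513000/54 = 208.6573.
Sum = 517.33993.
SE = √(517.33993) = 22.75.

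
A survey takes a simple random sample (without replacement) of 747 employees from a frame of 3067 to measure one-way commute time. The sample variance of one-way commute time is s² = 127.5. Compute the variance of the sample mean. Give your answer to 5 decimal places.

Under SRS without replacement, Var(ȳ) = (1 − f)·s²/n with f = n/N = 747/3067 = 0.24356048.
Var(ȳ) = (1 − 0.24356048)·127.5/747 = 0.75643952·0.17068273 = 0.12911116.

0.12911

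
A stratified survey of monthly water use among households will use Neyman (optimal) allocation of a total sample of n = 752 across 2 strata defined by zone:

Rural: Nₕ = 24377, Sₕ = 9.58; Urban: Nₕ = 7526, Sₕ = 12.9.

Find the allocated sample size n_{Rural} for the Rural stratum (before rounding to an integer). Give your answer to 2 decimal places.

531.18

Neyman allocation: nₕ = n·NₕSₕ / Σⱼ NⱼSⱼ.
Σ NⱼSⱼ = 24377·9.58 + 7526·12.9 = 330617.06.
n_{Rural} = 752·24377·9.58 / 330617.06 = 531.18.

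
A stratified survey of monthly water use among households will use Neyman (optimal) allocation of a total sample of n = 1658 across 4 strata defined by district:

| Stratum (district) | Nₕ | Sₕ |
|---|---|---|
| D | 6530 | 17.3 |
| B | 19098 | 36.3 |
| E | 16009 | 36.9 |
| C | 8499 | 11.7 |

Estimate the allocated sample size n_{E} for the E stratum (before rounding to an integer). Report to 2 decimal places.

654.53

Neyman allocation: nₕ = n·NₕSₕ / Σⱼ NⱼSⱼ.
Σ NⱼSⱼ = 6530·17.3 + 19098·36.3 + 16009·36.9 + 8499·11.7 = 1.4963968 × 10^6.
n_{E} = 1658·16009·36.9 / (1.4963968 × 10^6) = 654.53.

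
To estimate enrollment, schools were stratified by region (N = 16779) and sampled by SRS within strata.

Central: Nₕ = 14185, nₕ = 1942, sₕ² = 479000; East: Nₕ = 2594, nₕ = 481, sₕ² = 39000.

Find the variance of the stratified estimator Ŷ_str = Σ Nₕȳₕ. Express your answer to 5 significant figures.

4.3280 × 10^10

Var(Ŷ_str) = Σₕ Nₕ²(1 − fₕ)sₕ²/nₕ.
Central: 14185²·(1 − 1942/14185)·479000/1942 = 4.2835464 × 10^10.
East: 2594²·(1 − 481/2594)·39000/481 = 4.444153 × 10^8.
Sum = 4.3279879 × 10^10.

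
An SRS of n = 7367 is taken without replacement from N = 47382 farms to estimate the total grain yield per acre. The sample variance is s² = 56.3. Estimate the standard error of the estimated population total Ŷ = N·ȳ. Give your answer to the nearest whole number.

3807

Var(Ŷ) = N²·Var(ȳ) = N²·(1 − n/N)·s²/n.
f = 7367/47382 = 0.15548098; Var(ȳ) = 0.84451902·56.3/7367 = 0.0064539732.
Var(Ŷ) = 47382² · 0.0064539732 = 1.4489518 × 10^7.
SE(Ŷ) = √(1.4489518 × 10^7) = 3807.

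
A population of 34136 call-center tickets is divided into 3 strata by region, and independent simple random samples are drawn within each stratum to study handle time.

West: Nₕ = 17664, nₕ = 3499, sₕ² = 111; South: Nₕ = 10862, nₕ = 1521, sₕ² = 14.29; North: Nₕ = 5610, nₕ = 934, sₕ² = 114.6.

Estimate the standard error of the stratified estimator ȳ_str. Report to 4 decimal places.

0.1019

Var(ȳ_str) = Σₕ Wₕ²(1 − fₕ)sₕ²/nₕ with Wₕ = Nₕ/N, N = 34136.
West: Wₕ = 0.51745957; term = 0.51745957²·(1 − 0.19808650)·111/3499 = 0.0068117612.
South: Wₕ = 0.31819780; term = 0.31819780²·(1 − 0.14002946)·14.29/1521 = 8.1805203 × 10^-4.
North: Wₕ = 0.16434263; term = 0.16434263²·(1 − 0.16648841)·114.6/934 = 0.0027621664.
Sum = 0.01039198.
SE = √(0.01039198) = 0.1019.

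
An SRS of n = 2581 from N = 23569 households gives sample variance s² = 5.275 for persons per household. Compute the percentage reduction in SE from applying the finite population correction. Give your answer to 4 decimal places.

5.6341

f = n/N = 2581/23569 = 0.10950825.
SE_no-fpc = √(s²/n) = 0.045208201; SE_fpc = √((1−f)s²/n) = 0.042661113.
Ratio = √(1−f) = 0.94365870. Reduction = 100·(1 − 0.94365870) = 5.6341%.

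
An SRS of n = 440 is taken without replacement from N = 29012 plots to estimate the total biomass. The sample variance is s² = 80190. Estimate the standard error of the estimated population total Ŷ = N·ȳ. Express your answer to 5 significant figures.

388680

Var(Ŷ) = N²·Var(ȳ) = N²·(1 − n/N)·s²/n.
f = 440/29012 = 0.01516614; Var(ȳ) = 0.98483386·80190/440 = 179.48597.
Var(Ŷ) = 29012² · 179.48597 = 1.5107265 × 10^11.
SE(Ŷ) = √(1.5107265 × 10^11) = 388680.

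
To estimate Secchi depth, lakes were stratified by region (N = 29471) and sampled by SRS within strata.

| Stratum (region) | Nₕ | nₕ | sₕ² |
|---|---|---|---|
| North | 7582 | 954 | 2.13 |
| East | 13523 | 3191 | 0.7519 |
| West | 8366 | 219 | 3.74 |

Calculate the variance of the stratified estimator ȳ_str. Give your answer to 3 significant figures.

0.00151

Var(ȳ_str) = Σₕ Wₕ²(1 − fₕ)sₕ²/nₕ with Wₕ = Nₕ/N, N = 29471.
North: Wₕ = 0.25726986; term = 0.25726986²·(1 − 0.12582432)·2.13/954 = 1.2918371 × 10^-4.
East: Wₕ = 0.45885786; term = 0.45885786²·(1 − 0.23596835)·0.7519/3191 = 3.7905391 × 10^-5.
West: Wₕ = 0.28387228; term = 0.28387228²·(1 − 0.02617738)·3.74/219 = 0.0013401497.
Sum = 0.0015072388.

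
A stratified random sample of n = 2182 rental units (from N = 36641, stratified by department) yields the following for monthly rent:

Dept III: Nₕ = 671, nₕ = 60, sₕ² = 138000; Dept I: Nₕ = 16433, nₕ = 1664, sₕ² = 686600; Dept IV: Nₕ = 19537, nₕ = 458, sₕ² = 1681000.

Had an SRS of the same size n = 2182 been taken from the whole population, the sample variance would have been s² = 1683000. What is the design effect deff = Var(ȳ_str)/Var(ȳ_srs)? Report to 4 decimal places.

1.5086

Var(ȳ_str) = Σ Wₕ²(1−fₕ)sₕ²/nₕ with Wₕ = Nₕ/36641:
  Dept III: (671/36641)²·(1−60/671)·138000/60 = 0.70235541
  Dept I: (16433/36641)²·(1−1664/16433)·686600/1664 = 74.590546
  Dept IV: (19537/36641)²·(1−458/19537)·1681000/458 = 1019.0162
  → Var(ȳ_str) = 1094.3091.
Var(ȳ_srs) = (1 − 2182/36641)·1683000/2182 = 725.37857.
deff = 1094.3091 / 725.37857 = 1.5086.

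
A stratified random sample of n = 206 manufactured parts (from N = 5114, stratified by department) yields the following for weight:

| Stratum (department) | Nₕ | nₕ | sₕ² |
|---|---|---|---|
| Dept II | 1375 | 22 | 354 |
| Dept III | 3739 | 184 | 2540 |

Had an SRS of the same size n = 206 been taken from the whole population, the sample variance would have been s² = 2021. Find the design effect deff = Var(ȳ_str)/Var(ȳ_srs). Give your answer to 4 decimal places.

0.8667

Var(ȳ_str) = Σ Wₕ²(1−fₕ)sₕ²/nₕ with Wₕ = Nₕ/5114:
  Dept II: (1375/5114)²·(1−22/1375)·354/22 = 1.1446155
  Dept III: (3739/5114)²·(1−184/3739)·2540/184 = 7.015999
  → Var(ȳ_str) = 8.1606145.
Var(ȳ_srs) = (1 − 206/5114)·2021/206 = 9.4154899.
deff = 8.1606145 / 9.4154899 = 0.8667.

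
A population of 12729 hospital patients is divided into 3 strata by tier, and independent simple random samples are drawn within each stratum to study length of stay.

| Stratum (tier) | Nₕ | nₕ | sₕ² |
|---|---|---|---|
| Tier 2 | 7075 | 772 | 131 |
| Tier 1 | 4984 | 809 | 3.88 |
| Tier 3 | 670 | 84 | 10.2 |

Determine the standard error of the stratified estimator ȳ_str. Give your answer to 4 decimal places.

0.2182

Var(ȳ_str) = Σₕ Wₕ²(1 − fₕ)sₕ²/nₕ with Wₕ = Nₕ/N, N = 12729.
Tier 2: Wₕ = 0.55581742; term = 0.55581742²·(1 − 0.10911661)·131/772 = 0.046702397.
Tier 1: Wₕ = 0.39154686; term = 0.39154686²·(1 − 0.16231942)·3.88/809 = 6.1592686 × 10^-4.
Tier 3: Wₕ = 0.05263571; term = 0.05263571²·(1 − 0.12537313)·10.2/84 = 2.9424205 × 10^-4.
Sum = 0.047612566.
SE = √(0.047612566) = 0.2182.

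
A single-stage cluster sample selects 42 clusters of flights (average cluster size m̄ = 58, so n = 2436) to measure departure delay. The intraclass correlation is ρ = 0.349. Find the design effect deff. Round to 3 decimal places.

deff = 1 + (58 − 1)·0.349 = 1 + 19.893 = 20.893.

20.893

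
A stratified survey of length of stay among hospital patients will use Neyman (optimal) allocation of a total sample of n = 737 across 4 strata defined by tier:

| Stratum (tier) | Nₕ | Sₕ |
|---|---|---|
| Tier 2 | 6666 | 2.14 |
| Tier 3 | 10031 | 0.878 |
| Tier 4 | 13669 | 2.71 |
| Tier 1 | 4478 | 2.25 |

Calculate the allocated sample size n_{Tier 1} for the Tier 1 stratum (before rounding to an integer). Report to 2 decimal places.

Neyman allocation: nₕ = n·NₕSₕ / Σⱼ NⱼSⱼ.
Σ NⱼSⱼ = 6666·2.14 + 10031·0.878 + 13669·2.71 + 4478·2.25 = 70190.948.
n_{Tier 1} = 737·4478·2.25 / 70190.948 = 105.79.

105.79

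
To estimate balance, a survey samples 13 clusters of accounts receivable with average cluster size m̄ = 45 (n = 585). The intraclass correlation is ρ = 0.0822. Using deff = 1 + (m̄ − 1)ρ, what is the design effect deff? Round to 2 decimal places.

4.62

deff = 1 + (45 − 1)·0.0822 = 1 + 3.6168 = 4.6168.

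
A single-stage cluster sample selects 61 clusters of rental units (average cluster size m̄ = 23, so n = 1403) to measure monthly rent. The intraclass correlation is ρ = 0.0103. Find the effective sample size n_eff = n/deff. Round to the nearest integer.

1144

deff = 1 + (23 − 1)·0.0103 = 1 + 0.2266 = 1.2266.
n_eff = 1403 / 1.2266 = 1144.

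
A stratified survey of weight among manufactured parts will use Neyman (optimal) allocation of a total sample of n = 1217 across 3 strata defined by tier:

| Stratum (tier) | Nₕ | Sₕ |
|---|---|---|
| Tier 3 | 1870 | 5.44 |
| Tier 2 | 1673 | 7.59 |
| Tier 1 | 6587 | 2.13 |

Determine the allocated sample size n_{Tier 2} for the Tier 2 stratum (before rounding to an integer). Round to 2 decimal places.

418.78

Neyman allocation: nₕ = n·NₕSₕ / Σⱼ NⱼSⱼ.
Σ NⱼSⱼ = 1870·5.44 + 1673·7.59 + 6587·2.13 = 36901.18.
n_{Tier 2} = 1217·1673·7.59 / 36901.18 = 418.78.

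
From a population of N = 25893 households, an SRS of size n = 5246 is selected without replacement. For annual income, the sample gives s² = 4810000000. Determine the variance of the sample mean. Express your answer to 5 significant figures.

Under SRS without replacement, Var(ȳ) = (1 − f)·s²/n with f = n/N = 5246/25893 = 0.20260302.
Var(ȳ) = (1 − 0.20260302)·4810000000/5246 = 0.79739698·916889.06 = 731124.57.

731120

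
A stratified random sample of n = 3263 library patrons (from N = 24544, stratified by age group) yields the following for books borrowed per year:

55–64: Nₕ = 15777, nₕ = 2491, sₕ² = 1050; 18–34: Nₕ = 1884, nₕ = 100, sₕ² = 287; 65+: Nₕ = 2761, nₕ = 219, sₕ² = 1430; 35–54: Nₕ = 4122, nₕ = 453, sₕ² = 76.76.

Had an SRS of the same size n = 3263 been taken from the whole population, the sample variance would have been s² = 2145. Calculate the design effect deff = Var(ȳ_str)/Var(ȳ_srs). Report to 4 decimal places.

0.4264

Var(ȳ_str) = Σ Wₕ²(1−fₕ)sₕ²/nₕ with Wₕ = Nₕ/24544:
  55–64: (15777/24544)²·(1−2491/15777)·1050/2491 = 0.14667077
  18–34: (1884/24544)²·(1−100/1884)·287/100 = 0.016012788
  65+: (2761/24544)²·(1−219/2761)·1430/219 = 0.076075215
  35–54: (4122/24544)²·(1−453/4122)·76.76/453 = 0.0042540421
  → Var(ȳ_str) = 0.24301282.
Var(ȳ_srs) = (1 − 3263/24544)·2145/3263 = 0.56997645.
deff = 0.24301282 / 0.56997645 = 0.4264.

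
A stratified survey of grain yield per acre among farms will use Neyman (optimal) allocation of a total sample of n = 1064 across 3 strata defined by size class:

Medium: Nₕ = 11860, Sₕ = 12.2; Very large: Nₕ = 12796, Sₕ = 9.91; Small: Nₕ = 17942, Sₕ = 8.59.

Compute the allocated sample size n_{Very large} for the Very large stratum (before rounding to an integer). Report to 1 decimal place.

317.0

Neyman allocation: nₕ = n·NₕSₕ / Σⱼ NⱼSⱼ.
Σ NⱼSⱼ = 11860·12.2 + 12796·9.91 + 17942·8.59 = 425622.14.
n_{Very large} = 1064·12796·9.91 / 425622.14 = 317.0.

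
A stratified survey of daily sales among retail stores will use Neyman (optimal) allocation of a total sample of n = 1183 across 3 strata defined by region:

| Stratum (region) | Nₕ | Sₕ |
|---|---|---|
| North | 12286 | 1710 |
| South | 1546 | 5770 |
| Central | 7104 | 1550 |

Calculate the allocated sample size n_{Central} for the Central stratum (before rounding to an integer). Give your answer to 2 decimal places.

318.17

Neyman allocation: nₕ = n·NₕSₕ / Σⱼ NⱼSⱼ.
Σ NⱼSⱼ = 12286·1710 + 1546·5770 + 7104·1550 = 4.094068 × 10^7.
n_{Central} = 1183·7104·1550 / (4.094068 × 10^7) = 318.17.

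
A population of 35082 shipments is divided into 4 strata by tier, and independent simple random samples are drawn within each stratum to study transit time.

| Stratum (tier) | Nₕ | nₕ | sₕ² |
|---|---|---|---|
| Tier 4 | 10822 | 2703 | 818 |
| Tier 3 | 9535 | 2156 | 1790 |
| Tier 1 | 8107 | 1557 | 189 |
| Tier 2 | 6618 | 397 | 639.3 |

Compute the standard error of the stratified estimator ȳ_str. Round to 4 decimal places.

Var(ȳ_str) = Σₕ Wₕ²(1 − fₕ)sₕ²/nₕ with Wₕ = Nₕ/N, N = 35082.
Tier 4: Wₕ = 0.30847728; term = 0.30847728²·(1 − 0.24976899)·818/2703 = 0.02160472.
Tier 3: Wₕ = 0.27179180; term = 0.27179180²·(1 − 0.22611432)·1790/2156 = 0.047462848.
Tier 1: Wₕ = 0.23108717; term = 0.23108717²·(1 − 0.19205625)·189/1557 = 0.0052372822.
Tier 2: Wₕ = 0.18864375; term = 0.18864375²·(1 − 0.05998791)·639.3/397 = 0.053868201.
Sum = 0.12817305.
SE = √(0.12817305) = 0.3580.

0.3580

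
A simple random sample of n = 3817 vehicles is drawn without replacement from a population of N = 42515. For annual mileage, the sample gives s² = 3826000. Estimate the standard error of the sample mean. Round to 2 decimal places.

Under SRS without replacement, Var(ȳ) = (1 − f)·s²/n with f = n/N = 3817/42515 = 0.08978008.
Var(ȳ) = (1 − 0.08978008)·3826000/3817 = 0.91021992·1002.3579 = 912.36611.
SE(ȳ) = √(912.36611) = 30.21.

30.21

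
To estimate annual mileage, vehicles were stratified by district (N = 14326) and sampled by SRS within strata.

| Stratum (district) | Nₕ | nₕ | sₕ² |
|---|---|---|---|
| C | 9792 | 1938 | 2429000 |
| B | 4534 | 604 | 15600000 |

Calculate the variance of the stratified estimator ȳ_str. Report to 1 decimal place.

2712.1

Var(ȳ_str) = Σₕ Wₕ²(1 − fₕ)sₕ²/nₕ with Wₕ = Nₕ/N, N = 14326.
C: Wₕ = 0.68351249; term = 0.68351249²·(1 − 0.19791667)·2429000/1938 = 469.66279.
B: Wₕ = 0.31648751; term = 0.31648751²·(1 − 0.13321570)·15600000/604 = 2242.3935.
Sum = 2712.0563.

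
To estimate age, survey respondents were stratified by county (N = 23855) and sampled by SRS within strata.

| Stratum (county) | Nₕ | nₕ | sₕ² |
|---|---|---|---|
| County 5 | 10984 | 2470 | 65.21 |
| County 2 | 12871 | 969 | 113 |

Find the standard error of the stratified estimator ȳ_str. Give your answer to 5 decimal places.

Var(ȳ_str) = Σₕ Wₕ²(1 − fₕ)sₕ²/nₕ with Wₕ = Nₕ/N, N = 23855.
County 5: Wₕ = 0.46044854; term = 0.46044854²·(1 − 0.22487254)·65.21/2470 = 0.0043386296.
County 2: Wₕ = 0.53955146; term = 0.53955146²·(1 − 0.07528553)·113/969 = 0.031392656.
Sum = 0.035731286.
SE = √(0.035731286) = 0.18903.

0.18903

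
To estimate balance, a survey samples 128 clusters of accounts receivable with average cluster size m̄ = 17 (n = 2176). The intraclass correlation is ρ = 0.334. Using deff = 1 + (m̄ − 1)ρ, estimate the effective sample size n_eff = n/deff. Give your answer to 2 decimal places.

deff = 1 + (17 − 1)·0.334 = 1 + 5.344 = 6.344.
n_eff = 2176 / 6.344 = 343.00.

343.00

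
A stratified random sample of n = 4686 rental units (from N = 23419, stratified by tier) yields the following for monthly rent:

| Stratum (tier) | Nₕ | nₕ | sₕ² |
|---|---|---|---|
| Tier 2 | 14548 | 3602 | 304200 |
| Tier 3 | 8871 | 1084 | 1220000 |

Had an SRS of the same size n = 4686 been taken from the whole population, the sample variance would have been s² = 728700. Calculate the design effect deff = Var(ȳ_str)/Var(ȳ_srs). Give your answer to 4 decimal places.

Var(ȳ_str) = Σ Wₕ²(1−fₕ)sₕ²/nₕ with Wₕ = Nₕ/23419:
  Tier 2: (14548/23419)²·(1−3602/14548)·304200/3602 = 24.520964
  Tier 3: (8871/23419)²·(1−1084/8871)·1220000/1084 = 141.75442
  → Var(ȳ_str) = 166.27538.
Var(ȳ_srs) = (1 − 4686/23419)·728700/4686 = 124.39.
deff = 166.27538 / 124.39 = 1.3367.

1.3367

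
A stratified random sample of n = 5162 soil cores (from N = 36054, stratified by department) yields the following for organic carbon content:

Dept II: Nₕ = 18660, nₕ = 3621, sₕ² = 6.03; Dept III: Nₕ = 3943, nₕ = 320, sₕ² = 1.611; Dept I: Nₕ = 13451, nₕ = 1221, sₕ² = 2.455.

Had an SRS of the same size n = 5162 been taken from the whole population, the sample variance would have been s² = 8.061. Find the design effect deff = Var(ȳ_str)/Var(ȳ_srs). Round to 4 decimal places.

Var(ȳ_str) = Σ Wₕ²(1−fₕ)sₕ²/nₕ with Wₕ = Nₕ/36054:
  Dept II: (18660/36054)²·(1−3621/18660)·6.03/3621 = 3.5951124 × 10^-4
  Dept III: (3943/36054)²·(1−320/3943)·1.611/320 = 5.5326572 × 10^-5
  Dept I: (13451/36054)²·(1−1221/13451)·2.455/1221 = 2.5445439 × 10^-4
  → Var(ȳ_str) = 6.692922 × 10^-4.
Var(ȳ_srs) = (1 − 5162/36054)·8.061/5162 = 0.0013380227.
deff = (6.692922 × 10^-4) / 0.0013380227 = 0.5002.

0.5002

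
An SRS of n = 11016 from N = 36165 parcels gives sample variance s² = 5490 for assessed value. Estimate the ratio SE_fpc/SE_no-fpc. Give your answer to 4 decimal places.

f = n/N = 11016/36165 = 0.30460390.
SE_no-fpc = √(s²/n) = 0.70595043; SE_fpc = √((1−f)s²/n) = 0.58869498.
Ratio = √(1−f) = 0.83390413.

0.8339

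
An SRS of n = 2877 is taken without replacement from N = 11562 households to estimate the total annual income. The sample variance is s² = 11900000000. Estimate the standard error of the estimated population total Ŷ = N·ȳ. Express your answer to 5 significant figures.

Var(Ŷ) = N²·Var(ȳ) = N²·(1 − n/N)·s²/n.
f = 2877/11562 = 0.24883238; Var(ȳ) = 0.75116762·11900000000/2877 = 3.1070193 × 10^6.
Var(Ŷ) = 11562² · (3.1070193 × 10^6) = 4.1534586 × 10^14.
SE(Ŷ) = √(4.1534586 × 10^14) = 2.0380 × 10^7.

2.0380 × 10^7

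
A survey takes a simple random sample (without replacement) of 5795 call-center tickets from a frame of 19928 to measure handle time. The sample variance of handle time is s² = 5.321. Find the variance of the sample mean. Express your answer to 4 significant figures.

6.512 × 10^-4

Under SRS without replacement, Var(ȳ) = (1 − f)·s²/n with f = n/N = 5795/19928 = 0.29079687.
Var(ȳ) = (1 − 0.29079687)·5.321/5795 = 0.70920313·9.1820535 × 10^-4 = 6.5119411 × 10^-4.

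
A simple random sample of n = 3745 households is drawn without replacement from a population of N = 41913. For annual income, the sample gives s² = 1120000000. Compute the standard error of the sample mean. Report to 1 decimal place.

521.9

Under SRS without replacement, Var(ȳ) = (1 − f)·s²/n with f = n/N = 3745/41913 = 0.08935175.
Var(ȳ) = (1 − 0.08935175)·1120000000/3745 = 0.91064825·299065.42 = 272343.4.
SE(ȳ) = √(272343.4) = 521.9.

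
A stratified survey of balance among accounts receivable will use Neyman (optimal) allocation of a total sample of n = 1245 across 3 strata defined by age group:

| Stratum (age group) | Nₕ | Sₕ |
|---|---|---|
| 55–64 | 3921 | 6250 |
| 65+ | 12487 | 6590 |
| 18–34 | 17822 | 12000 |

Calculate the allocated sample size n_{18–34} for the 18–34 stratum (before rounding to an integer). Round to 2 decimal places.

830.35

Neyman allocation: nₕ = n·NₕSₕ / Σⱼ NⱼSⱼ.
Σ NⱼSⱼ = 3921·6250 + 12487·6590 + 17822·12000 = 3.2065958 × 10^8.
n_{18–34} = 1245·17822·12000 / (3.2065958 × 10^8) = 830.35.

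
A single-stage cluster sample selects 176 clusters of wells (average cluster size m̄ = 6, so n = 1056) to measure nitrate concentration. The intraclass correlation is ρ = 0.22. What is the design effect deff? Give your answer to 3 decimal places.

deff = 1 + (6 − 1)·0.22 = 1 + 1.1 = 2.1.

2.100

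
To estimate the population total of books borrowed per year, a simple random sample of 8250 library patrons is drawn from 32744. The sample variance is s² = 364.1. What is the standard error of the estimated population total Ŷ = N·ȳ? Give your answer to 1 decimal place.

Var(Ŷ) = N²·Var(ȳ) = N²·(1 − n/N)·s²/n.
f = 8250/32744 = 0.25195456; Var(ȳ) = 0.74804544·364.1/8250 = 0.033013739.
Var(Ŷ) = 32744² · 0.033013739 = 3.5396325 × 10^7.
SE(Ŷ) = √(3.5396325 × 10^7) = 5949.5.

5949.5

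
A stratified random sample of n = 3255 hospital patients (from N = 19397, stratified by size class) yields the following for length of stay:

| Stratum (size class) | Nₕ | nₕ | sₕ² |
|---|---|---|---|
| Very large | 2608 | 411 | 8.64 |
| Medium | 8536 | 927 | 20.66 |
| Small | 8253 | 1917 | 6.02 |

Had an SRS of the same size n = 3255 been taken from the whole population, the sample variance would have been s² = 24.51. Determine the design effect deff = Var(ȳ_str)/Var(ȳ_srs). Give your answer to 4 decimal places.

0.7347

Var(ȳ_str) = Σ Wₕ²(1−fₕ)sₕ²/nₕ with Wₕ = Nₕ/19397:
  Very large: (2608/19397)²·(1−411/2608)·8.64/411 = 3.2014036 × 10^-4
  Medium: (8536/19397)²·(1−927/8536)·20.66/927 = 0.0038473655
  Small: (8253/19397)²·(1−1917/8253)·6.02/1917 = 4.3644775 × 10^-4
  → Var(ȳ_str) = 0.0046039536.
Var(ȳ_srs) = (1 − 3255/19397)·24.51/3255 = 0.0062663565.
deff = 0.0046039536 / 0.0062663565 = 0.7347.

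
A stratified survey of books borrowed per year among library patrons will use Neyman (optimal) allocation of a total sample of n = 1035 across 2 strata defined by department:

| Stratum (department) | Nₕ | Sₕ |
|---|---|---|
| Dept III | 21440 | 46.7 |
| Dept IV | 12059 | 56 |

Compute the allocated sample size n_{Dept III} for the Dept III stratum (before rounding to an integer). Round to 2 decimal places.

618.11

Neyman allocation: nₕ = n·NₕSₕ / Σⱼ NⱼSⱼ.
Σ NⱼSⱼ = 21440·46.7 + 12059·56 = 1.676552 × 10^6.
n_{Dept III} = 1035·21440·46.7 / (1.676552 × 10^6) = 618.11.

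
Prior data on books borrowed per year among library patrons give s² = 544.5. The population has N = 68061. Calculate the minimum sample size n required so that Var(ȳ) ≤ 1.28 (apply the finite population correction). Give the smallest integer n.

Without fpc, n₀ = s²/D = 544.5/1.28 = 425.3906.
With fpc, (1 − n/N)·s²/n ≤ D requires n ≥ n₀/(1 + n₀/N) = 425.3906/(1 + 425.3906/68061) = 422.7484.
Rounding up, n = 423.

423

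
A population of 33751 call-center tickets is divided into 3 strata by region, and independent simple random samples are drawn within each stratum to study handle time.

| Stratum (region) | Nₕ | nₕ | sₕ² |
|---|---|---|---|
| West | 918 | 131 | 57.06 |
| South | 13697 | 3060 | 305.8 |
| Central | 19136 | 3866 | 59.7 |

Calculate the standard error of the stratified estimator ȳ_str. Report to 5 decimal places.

0.13046

Var(ȳ_str) = Σₕ Wₕ²(1 − fₕ)sₕ²/nₕ with Wₕ = Nₕ/N, N = 33751.
West: Wₕ = 0.02719919; term = 0.02719919²·(1 − 0.14270153)·57.06/131 = 2.7625147 × 10^-4.
South: Wₕ = 0.40582501; term = 0.40582501²·(1 − 0.22340659)·305.8/3060 = 0.012781663.
Central: Wₕ = 0.56697579; term = 0.56697579²·(1 − 0.20202759)·59.7/3866 = 0.0039612239.
Sum = 0.017019138.
SE = √(0.017019138) = 0.13046.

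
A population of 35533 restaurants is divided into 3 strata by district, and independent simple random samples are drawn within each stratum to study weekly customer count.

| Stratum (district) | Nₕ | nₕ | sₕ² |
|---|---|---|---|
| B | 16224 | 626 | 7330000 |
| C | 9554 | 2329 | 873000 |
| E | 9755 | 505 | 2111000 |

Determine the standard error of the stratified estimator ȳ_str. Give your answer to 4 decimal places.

51.6346

Var(ȳ_str) = Σₕ Wₕ²(1 − fₕ)sₕ²/nₕ with Wₕ = Nₕ/N, N = 35533.
B: Wₕ = 0.45658965; term = 0.45658965²·(1 − 0.03858481)·7330000/626 = 2346.89.
C: Wₕ = 0.26887682; term = 0.26887682²·(1 − 0.24377224)·873000/2329 = 20.492932.
E: Wₕ = 0.27453353; term = 0.27453353²·(1 − 0.05176832)·2111000/505 = 298.74601.
Sum = 2666.1289.
SE = √(2666.1289) = 51.6346.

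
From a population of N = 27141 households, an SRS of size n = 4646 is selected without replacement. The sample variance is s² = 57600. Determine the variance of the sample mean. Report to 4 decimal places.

10.2755

Under SRS without replacement, Var(ȳ) = (1 − f)·s²/n with f = n/N = 4646/27141 = 0.17118013.
Var(ȳ) = (1 − 0.17118013)·57600/4646 = 0.82881987·12.397762 = 10.275511.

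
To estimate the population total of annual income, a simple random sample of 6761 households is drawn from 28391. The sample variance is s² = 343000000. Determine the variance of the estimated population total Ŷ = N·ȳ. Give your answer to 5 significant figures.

Var(Ŷ) = N²·Var(ȳ) = N²·(1 − n/N)·s²/n.
f = 6761/28391 = 0.23813885; Var(ȳ) = 0.76186115·343000000/6761 = 38650.847.
Var(Ŷ) = 28391² · 38650.847 = 3.1154472 × 10^13.

3.1154 × 10^13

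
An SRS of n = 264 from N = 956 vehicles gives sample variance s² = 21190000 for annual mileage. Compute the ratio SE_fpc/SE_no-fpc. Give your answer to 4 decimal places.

0.8508

f = n/N = 264/956 = 0.27615063.
SE_no-fpc = √(s²/n) = 283.31105; SE_fpc = √((1−f)s²/n) = 241.03917.
Ratio = √(1−f) = 0.85079338.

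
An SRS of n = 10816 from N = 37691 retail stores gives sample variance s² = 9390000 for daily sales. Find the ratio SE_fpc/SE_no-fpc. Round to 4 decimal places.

0.8444

f = n/N = 10816/37691 = 0.28696506.
SE_no-fpc = √(s²/n) = 29.464526; SE_fpc = √((1−f)s²/n) = 24.880257.
Ratio = √(1−f) = 0.84441396.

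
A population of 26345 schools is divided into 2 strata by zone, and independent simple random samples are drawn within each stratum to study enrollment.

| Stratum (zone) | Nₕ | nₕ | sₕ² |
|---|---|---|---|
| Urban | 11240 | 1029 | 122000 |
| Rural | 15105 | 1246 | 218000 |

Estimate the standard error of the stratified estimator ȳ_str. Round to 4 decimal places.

8.5074

Var(ȳ_str) = Σₕ Wₕ²(1 − fₕ)sₕ²/nₕ with Wₕ = Nₕ/N, N = 26345.
Urban: Wₕ = 0.42664642; term = 0.42664642²·(1 − 0.09154804)·122000/1029 = 19.605713.
Rural: Wₕ = 0.57335358; term = 0.57335358²·(1 − 0.08248924)·218000/1246 = 52.770921.
Sum = 72.376634.
SE = √(72.376634) = 8.5074.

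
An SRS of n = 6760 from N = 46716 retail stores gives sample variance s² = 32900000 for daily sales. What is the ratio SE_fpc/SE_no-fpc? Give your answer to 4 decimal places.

0.9248

f = n/N = 6760/46716 = 0.14470417.
SE_no-fpc = √(s²/n) = 69.762912; SE_fpc = √((1−f)s²/n) = 64.51828.
Ratio = √(1−f) = 0.92482205.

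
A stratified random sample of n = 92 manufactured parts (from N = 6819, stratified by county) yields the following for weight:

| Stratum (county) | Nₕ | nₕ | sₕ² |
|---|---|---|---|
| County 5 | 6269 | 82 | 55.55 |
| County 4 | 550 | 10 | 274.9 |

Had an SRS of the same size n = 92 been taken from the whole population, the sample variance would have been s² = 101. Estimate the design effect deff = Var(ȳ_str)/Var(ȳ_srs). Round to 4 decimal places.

0.6839

Var(ȳ_str) = Σ Wₕ²(1−fₕ)sₕ²/nₕ with Wₕ = Nₕ/6819:
  County 5: (6269/6819)²·(1−82/6269)·55.55/82 = 0.56507646
  County 4: (550/6819)²·(1−10/550)·274.9/10 = 0.17558597
  → Var(ȳ_str) = 0.74066243.
Var(ȳ_srs) = (1 − 92/6819)·101/92 = 1.0830145.
deff = 0.74066243 / 1.0830145 = 0.6839.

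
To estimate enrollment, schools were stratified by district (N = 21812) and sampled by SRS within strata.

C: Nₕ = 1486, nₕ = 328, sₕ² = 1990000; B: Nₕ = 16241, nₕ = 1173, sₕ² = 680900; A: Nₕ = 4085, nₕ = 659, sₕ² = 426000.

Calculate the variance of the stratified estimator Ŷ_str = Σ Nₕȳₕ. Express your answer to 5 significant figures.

Var(Ŷ_str) = Σₕ Nₕ²(1 − fₕ)sₕ²/nₕ.
C: 1486²·(1 − 328/1486)·1990000/328 = 1.0440147 × 10^10.
B: 16241²·(1 − 1173/16241)·680900/1173 = 1.4205408 × 10^11.
A: 4085²·(1 − 659/4085)·426000/659 = 9.0469795 × 10^9.
Sum = 1.6154121 × 10^11.

1.6154 × 10^11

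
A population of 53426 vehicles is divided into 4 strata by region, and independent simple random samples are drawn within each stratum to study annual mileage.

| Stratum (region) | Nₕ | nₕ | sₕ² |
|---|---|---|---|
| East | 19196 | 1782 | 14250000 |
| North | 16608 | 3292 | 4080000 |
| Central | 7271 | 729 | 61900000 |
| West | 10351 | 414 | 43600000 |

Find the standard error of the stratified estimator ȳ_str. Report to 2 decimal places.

79.01

Var(ȳ_str) = Σₕ Wₕ²(1 − fₕ)sₕ²/nₕ with Wₕ = Nₕ/N, N = 53426.
East: Wₕ = 0.35930072; term = 0.35930072²·(1 − 0.09283184)·14250000/1782 = 936.50721.
North: Wₕ = 0.31085988; term = 0.31085988²·(1 − 0.19821773)·4080000/3292 = 96.025403.
Central: Wₕ = 0.13609479; term = 0.13609479²·(1 − 0.10026131)·61900000/729 = 1415.0197.
West: Wₕ = 0.19374462; term = 0.19374462²·(1 − 0.03999614)·43600000/414 = 3795.0581.
Sum = 6242.6104.
SE = √(6242.6104) = 79.01.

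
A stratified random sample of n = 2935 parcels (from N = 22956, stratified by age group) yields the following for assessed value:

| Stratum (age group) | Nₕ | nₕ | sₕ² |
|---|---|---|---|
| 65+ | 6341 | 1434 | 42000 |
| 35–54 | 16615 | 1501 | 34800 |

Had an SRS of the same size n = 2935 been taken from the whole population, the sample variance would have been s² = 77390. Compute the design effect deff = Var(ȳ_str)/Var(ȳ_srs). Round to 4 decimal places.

0.5556

Var(ȳ_str) = Σ Wₕ²(1−fₕ)sₕ²/nₕ with Wₕ = Nₕ/22956:
  65+: (6341/22956)²·(1−1434/6341)·42000/1434 = 1.7293445
  35–54: (16615/22956)²·(1−1501/16615)·34800/1501 = 11.048056
  → Var(ȳ_str) = 12.777401.
Var(ȳ_srs) = (1 − 2935/22956)·77390/2935 = 22.996741.
deff = 12.777401 / 22.996741 = 0.5556.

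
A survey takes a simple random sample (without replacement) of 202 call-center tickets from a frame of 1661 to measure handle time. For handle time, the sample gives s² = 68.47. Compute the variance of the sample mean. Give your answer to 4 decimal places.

0.2977

Under SRS without replacement, Var(ȳ) = (1 − f)·s²/n with f = n/N = 202/1661 = 0.12161349.
Var(ȳ) = (1 − 0.12161349)·68.47/202 = 0.87838651·0.3389604 = 0.29773824.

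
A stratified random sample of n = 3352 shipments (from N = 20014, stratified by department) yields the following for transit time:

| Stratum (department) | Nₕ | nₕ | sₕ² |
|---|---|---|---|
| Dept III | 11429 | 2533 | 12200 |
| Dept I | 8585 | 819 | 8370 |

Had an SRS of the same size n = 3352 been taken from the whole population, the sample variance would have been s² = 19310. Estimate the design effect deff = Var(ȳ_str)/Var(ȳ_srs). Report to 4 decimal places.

Var(ȳ_str) = Σ Wₕ²(1−fₕ)sₕ²/nₕ with Wₕ = Nₕ/20014:
  Dept III: (11429/20014)²·(1−2533/11429)·12200/2533 = 1.2225309
  Dept I: (8585/20014)²·(1−819/8585)·8370/819 = 1.701028
  → Var(ȳ_str) = 2.9235589.
Var(ȳ_srs) = (1 − 3352/20014)·19310/3352 = 4.7959152.
deff = 2.9235589 / 4.7959152 = 0.6096.

0.6096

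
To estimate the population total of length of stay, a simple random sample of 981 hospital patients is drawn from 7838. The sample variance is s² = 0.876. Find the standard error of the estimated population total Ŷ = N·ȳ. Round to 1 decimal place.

219.1

Var(Ŷ) = N²·Var(ȳ) = N²·(1 − n/N)·s²/n.
f = 981/7838 = 0.12515948; Var(ȳ) = 0.87484052·0.876/981 = 7.8120316 × 10^-4.
Var(Ŷ) = 7838² · (7.8120316 × 10^-4) = 47992.626.
SE(Ŷ) = √(47992.626) = 219.1.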